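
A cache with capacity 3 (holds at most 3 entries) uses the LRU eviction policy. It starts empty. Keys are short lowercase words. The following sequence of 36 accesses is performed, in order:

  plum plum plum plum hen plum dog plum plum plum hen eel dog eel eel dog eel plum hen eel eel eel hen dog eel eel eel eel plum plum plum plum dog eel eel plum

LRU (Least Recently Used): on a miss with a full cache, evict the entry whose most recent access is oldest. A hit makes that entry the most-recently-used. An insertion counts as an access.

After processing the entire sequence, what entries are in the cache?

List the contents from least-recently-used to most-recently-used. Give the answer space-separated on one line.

LRU simulation (capacity=3):
  1. access plum: MISS. Cache (LRU->MRU): [plum]
  2. access plum: HIT. Cache (LRU->MRU): [plum]
  3. access plum: HIT. Cache (LRU->MRU): [plum]
  4. access plum: HIT. Cache (LRU->MRU): [plum]
  5. access hen: MISS. Cache (LRU->MRU): [plum hen]
  6. access plum: HIT. Cache (LRU->MRU): [hen plum]
  7. access dog: MISS. Cache (LRU->MRU): [hen plum dog]
  8. access plum: HIT. Cache (LRU->MRU): [hen dog plum]
  9. access plum: HIT. Cache (LRU->MRU): [hen dog plum]
  10. access plum: HIT. Cache (LRU->MRU): [hen dog plum]
  11. access hen: HIT. Cache (LRU->MRU): [dog plum hen]
  12. access eel: MISS, evict dog. Cache (LRU->MRU): [plum hen eel]
  13. access dog: MISS, evict plum. Cache (LRU->MRU): [hen eel dog]
  14. access eel: HIT. Cache (LRU->MRU): [hen dog eel]
  15. access eel: HIT. Cache (LRU->MRU): [hen dog eel]
  16. access dog: HIT. Cache (LRU->MRU): [hen eel dog]
  17. access eel: HIT. Cache (LRU->MRU): [hen dog eel]
  18. access plum: MISS, evict hen. Cache (LRU->MRU): [dog eel plum]
  19. access hen: MISS, evict dog. Cache (LRU->MRU): [eel plum hen]
  20. access eel: HIT. Cache (LRU->MRU): [plum hen eel]
  21. access eel: HIT. Cache (LRU->MRU): [plum hen eel]
  22. access eel: HIT. Cache (LRU->MRU): [plum hen eel]
  23. access hen: HIT. Cache (LRU->MRU): [plum eel hen]
  24. access dog: MISS, evict plum. Cache (LRU->MRU): [eel hen dog]
  25. access eel: HIT. Cache (LRU->MRU): [hen dog eel]
  26. access eel: HIT. Cache (LRU->MRU): [hen dog eel]
  27. access eel: HIT. Cache (LRU->MRU): [hen dog eel]
  28. access eel: HIT. Cache (LRU->MRU): [hen dog eel]
  29. access plum: MISS, evict hen. Cache (LRU->MRU): [dog eel plum]
  30. access plum: HIT. Cache (LRU->MRU): [dog eel plum]
  31. access plum: HIT. Cache (LRU->MRU): [dog eel plum]
  32. access plum: HIT. Cache (LRU->MRU): [dog eel plum]
  33. access dog: HIT. Cache (LRU->MRU): [eel plum dog]
  34. access eel: HIT. Cache (LRU->MRU): [plum dog eel]
  35. access eel: HIT. Cache (LRU->MRU): [plum dog eel]
  36. access plum: HIT. Cache (LRU->MRU): [dog eel plum]
Total: 27 hits, 9 misses, 6 evictions

Answer: dog eel plum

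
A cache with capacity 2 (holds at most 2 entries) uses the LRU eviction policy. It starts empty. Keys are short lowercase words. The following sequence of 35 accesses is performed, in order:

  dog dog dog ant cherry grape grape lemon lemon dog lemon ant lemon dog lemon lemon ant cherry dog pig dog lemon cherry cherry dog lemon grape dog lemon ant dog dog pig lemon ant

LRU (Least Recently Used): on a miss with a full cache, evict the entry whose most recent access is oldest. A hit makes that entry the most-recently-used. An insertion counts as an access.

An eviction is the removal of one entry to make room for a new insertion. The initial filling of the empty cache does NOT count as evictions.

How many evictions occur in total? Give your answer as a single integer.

Answer: 22

Derivation:
LRU simulation (capacity=2):
  1. access dog: MISS. Cache (LRU->MRU): [dog]
  2. access dog: HIT. Cache (LRU->MRU): [dog]
  3. access dog: HIT. Cache (LRU->MRU): [dog]
  4. access ant: MISS. Cache (LRU->MRU): [dog ant]
  5. access cherry: MISS, evict dog. Cache (LRU->MRU): [ant cherry]
  6. access grape: MISS, evict ant. Cache (LRU->MRU): [cherry grape]
  7. access grape: HIT. Cache (LRU->MRU): [cherry grape]
  8. access lemon: MISS, evict cherry. Cache (LRU->MRU): [grape lemon]
  9. access lemon: HIT. Cache (LRU->MRU): [grape lemon]
  10. access dog: MISS, evict grape. Cache (LRU->MRU): [lemon dog]
  11. access lemon: HIT. Cache (LRU->MRU): [dog lemon]
  12. access ant: MISS, evict dog. Cache (LRU->MRU): [lemon ant]
  13. access lemon: HIT. Cache (LRU->MRU): [ant lemon]
  14. access dog: MISS, evict ant. Cache (LRU->MRU): [lemon dog]
  15. access lemon: HIT. Cache (LRU->MRU): [dog lemon]
  16. access lemon: HIT. Cache (LRU->MRU): [dog lemon]
  17. access ant: MISS, evict dog. Cache (LRU->MRU): [lemon ant]
  18. access cherry: MISS, evict lemon. Cache (LRU->MRU): [ant cherry]
  19. access dog: MISS, evict ant. Cache (LRU->MRU): [cherry dog]
  20. access pig: MISS, evict cherry. Cache (LRU->MRU): [dog pig]
  21. access dog: HIT. Cache (LRU->MRU): [pig dog]
  22. access lemon: MISS, evict pig. Cache (LRU->MRU): [dog lemon]
  23. access cherry: MISS, evict dog. Cache (LRU->MRU): [lemon cherry]
  24. access cherry: HIT. Cache (LRU->MRU): [lemon cherry]
  25. access dog: MISS, evict lemon. Cache (LRU->MRU): [cherry dog]
  26. access lemon: MISS, evict cherry. Cache (LRU->MRU): [dog lemon]
  27. access grape: MISS, evict dog. Cache (LRU->MRU): [lemon grape]
  28. access dog: MISS, evict lemon. Cache (LRU->MRU): [grape dog]
  29. access lemon: MISS, evict grape. Cache (LRU->MRU): [dog lemon]
  30. access ant: MISS, evict dog. Cache (LRU->MRU): [lemon ant]
  31. access dog: MISS, evict lemon. Cache (LRU->MRU): [ant dog]
  32. access dog: HIT. Cache (LRU->MRU): [ant dog]
  33. access pig: MISS, evict ant. Cache (LRU->MRU): [dog pig]
  34. access lemon: MISS, evict dog. Cache (LRU->MRU): [pig lemon]
  35. access ant: MISS, evict pig. Cache (LRU->MRU): [lemon ant]
Total: 11 hits, 24 misses, 22 evictions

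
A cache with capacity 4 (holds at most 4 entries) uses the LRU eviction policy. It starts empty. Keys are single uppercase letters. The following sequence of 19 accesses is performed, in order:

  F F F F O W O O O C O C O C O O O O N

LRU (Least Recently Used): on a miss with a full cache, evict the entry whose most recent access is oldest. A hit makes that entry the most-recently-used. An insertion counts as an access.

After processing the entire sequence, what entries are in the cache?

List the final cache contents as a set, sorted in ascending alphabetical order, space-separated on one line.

Answer: C N O W

Derivation:
LRU simulation (capacity=4):
  1. access F: MISS. Cache (LRU->MRU): [F]
  2. access F: HIT. Cache (LRU->MRU): [F]
  3. access F: HIT. Cache (LRU->MRU): [F]
  4. access F: HIT. Cache (LRU->MRU): [F]
  5. access O: MISS. Cache (LRU->MRU): [F O]
  6. access W: MISS. Cache (LRU->MRU): [F O W]
  7. access O: HIT. Cache (LRU->MRU): [F W O]
  8. access O: HIT. Cache (LRU->MRU): [F W O]
  9. access O: HIT. Cache (LRU->MRU): [F W O]
  10. access C: MISS. Cache (LRU->MRU): [F W O C]
  11. access O: HIT. Cache (LRU->MRU): [F W C O]
  12. access C: HIT. Cache (LRU->MRU): [F W O C]
  13. access O: HIT. Cache (LRU->MRU): [F W C O]
  14. access C: HIT. Cache (LRU->MRU): [F W O C]
  15. access O: HIT. Cache (LRU->MRU): [F W C O]
  16. access O: HIT. Cache (LRU->MRU): [F W C O]
  17. access O: HIT. Cache (LRU->MRU): [F W C O]
  18. access O: HIT. Cache (LRU->MRU): [F W C O]
  19. access N: MISS, evict F. Cache (LRU->MRU): [W C O N]
Total: 14 hits, 5 misses, 1 evictions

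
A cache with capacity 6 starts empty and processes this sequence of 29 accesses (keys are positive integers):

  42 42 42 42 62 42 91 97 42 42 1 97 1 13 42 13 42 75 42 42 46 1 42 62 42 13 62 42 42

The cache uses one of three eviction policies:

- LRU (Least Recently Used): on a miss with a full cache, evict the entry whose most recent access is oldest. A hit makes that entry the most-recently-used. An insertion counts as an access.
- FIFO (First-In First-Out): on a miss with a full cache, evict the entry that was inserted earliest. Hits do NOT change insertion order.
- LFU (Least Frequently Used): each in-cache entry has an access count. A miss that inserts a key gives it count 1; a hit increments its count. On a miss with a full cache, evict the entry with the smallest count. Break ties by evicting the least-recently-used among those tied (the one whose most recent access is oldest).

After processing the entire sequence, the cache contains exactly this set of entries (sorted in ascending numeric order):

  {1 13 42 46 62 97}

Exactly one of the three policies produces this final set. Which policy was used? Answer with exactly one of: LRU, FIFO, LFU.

Answer: LFU

Derivation:
Simulating under each policy and comparing final sets:
  LRU: final set = {1 13 42 46 62 75} -> differs
  FIFO: final set = {1 13 42 46 62 75} -> differs
  LFU: final set = {1 13 42 46 62 97} -> MATCHES target
Only LFU produces the target set.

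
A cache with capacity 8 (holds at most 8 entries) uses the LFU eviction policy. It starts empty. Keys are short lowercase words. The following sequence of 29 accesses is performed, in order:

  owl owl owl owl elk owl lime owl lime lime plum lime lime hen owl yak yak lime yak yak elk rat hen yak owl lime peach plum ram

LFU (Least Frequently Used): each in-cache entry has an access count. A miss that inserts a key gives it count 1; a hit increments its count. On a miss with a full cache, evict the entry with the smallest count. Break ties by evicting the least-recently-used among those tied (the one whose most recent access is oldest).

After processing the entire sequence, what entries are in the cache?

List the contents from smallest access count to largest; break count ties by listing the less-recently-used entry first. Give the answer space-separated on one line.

LFU simulation (capacity=8):
  1. access owl: MISS. Cache: [owl(c=1)]
  2. access owl: HIT, count now 2. Cache: [owl(c=2)]
  3. access owl: HIT, count now 3. Cache: [owl(c=3)]
  4. access owl: HIT, count now 4. Cache: [owl(c=4)]
  5. access elk: MISS. Cache: [elk(c=1) owl(c=4)]
  6. access owl: HIT, count now 5. Cache: [elk(c=1) owl(c=5)]
  7. access lime: MISS. Cache: [elk(c=1) lime(c=1) owl(c=5)]
  8. access owl: HIT, count now 6. Cache: [elk(c=1) lime(c=1) owl(c=6)]
  9. access lime: HIT, count now 2. Cache: [elk(c=1) lime(c=2) owl(c=6)]
  10. access lime: HIT, count now 3. Cache: [elk(c=1) lime(c=3) owl(c=6)]
  11. access plum: MISS. Cache: [elk(c=1) plum(c=1) lime(c=3) owl(c=6)]
  12. access lime: HIT, count now 4. Cache: [elk(c=1) plum(c=1) lime(c=4) owl(c=6)]
  13. access lime: HIT, count now 5. Cache: [elk(c=1) plum(c=1) lime(c=5) owl(c=6)]
  14. access hen: MISS. Cache: [elk(c=1) plum(c=1) hen(c=1) lime(c=5) owl(c=6)]
  15. access owl: HIT, count now 7. Cache: [elk(c=1) plum(c=1) hen(c=1) lime(c=5) owl(c=7)]
  16. access yak: MISS. Cache: [elk(c=1) plum(c=1) hen(c=1) yak(c=1) lime(c=5) owl(c=7)]
  17. access yak: HIT, count now 2. Cache: [elk(c=1) plum(c=1) hen(c=1) yak(c=2) lime(c=5) owl(c=7)]
  18. access lime: HIT, count now 6. Cache: [elk(c=1) plum(c=1) hen(c=1) yak(c=2) lime(c=6) owl(c=7)]
  19. access yak: HIT, count now 3. Cache: [elk(c=1) plum(c=1) hen(c=1) yak(c=3) lime(c=6) owl(c=7)]
  20. access yak: HIT, count now 4. Cache: [elk(c=1) plum(c=1) hen(c=1) yak(c=4) lime(c=6) owl(c=7)]
  21. access elk: HIT, count now 2. Cache: [plum(c=1) hen(c=1) elk(c=2) yak(c=4) lime(c=6) owl(c=7)]
  22. access rat: MISS. Cache: [plum(c=1) hen(c=1) rat(c=1) elk(c=2) yak(c=4) lime(c=6) owl(c=7)]
  23. access hen: HIT, count now 2. Cache: [plum(c=1) rat(c=1) elk(c=2) hen(c=2) yak(c=4) lime(c=6) owl(c=7)]
  24. access yak: HIT, count now 5. Cache: [plum(c=1) rat(c=1) elk(c=2) hen(c=2) yak(c=5) lime(c=6) owl(c=7)]
  25. access owl: HIT, count now 8. Cache: [plum(c=1) rat(c=1) elk(c=2) hen(c=2) yak(c=5) lime(c=6) owl(c=8)]
  26. access lime: HIT, count now 7. Cache: [plum(c=1) rat(c=1) elk(c=2) hen(c=2) yak(c=5) lime(c=7) owl(c=8)]
  27. access peach: MISS. Cache: [plum(c=1) rat(c=1) peach(c=1) elk(c=2) hen(c=2) yak(c=5) lime(c=7) owl(c=8)]
  28. access plum: HIT, count now 2. Cache: [rat(c=1) peach(c=1) elk(c=2) hen(c=2) plum(c=2) yak(c=5) lime(c=7) owl(c=8)]
  29. access ram: MISS, evict rat(c=1). Cache: [peach(c=1) ram(c=1) elk(c=2) hen(c=2) plum(c=2) yak(c=5) lime(c=7) owl(c=8)]
Total: 20 hits, 9 misses, 1 evictions

Answer: peach ram elk hen plum yak lime owl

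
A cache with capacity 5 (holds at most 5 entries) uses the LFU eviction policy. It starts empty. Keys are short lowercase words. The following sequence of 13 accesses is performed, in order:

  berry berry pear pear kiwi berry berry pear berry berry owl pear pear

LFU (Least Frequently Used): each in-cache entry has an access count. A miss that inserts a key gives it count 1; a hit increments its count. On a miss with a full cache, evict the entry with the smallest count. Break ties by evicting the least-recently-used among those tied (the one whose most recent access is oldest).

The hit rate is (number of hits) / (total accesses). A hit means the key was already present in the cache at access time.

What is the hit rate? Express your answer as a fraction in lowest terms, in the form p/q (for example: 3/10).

LFU simulation (capacity=5):
  1. access berry: MISS. Cache: [berry(c=1)]
  2. access berry: HIT, count now 2. Cache: [berry(c=2)]
  3. access pear: MISS. Cache: [pear(c=1) berry(c=2)]
  4. access pear: HIT, count now 2. Cache: [berry(c=2) pear(c=2)]
  5. access kiwi: MISS. Cache: [kiwi(c=1) berry(c=2) pear(c=2)]
  6. access berry: HIT, count now 3. Cache: [kiwi(c=1) pear(c=2) berry(c=3)]
  7. access berry: HIT, count now 4. Cache: [kiwi(c=1) pear(c=2) berry(c=4)]
  8. access pear: HIT, count now 3. Cache: [kiwi(c=1) pear(c=3) berry(c=4)]
  9. access berry: HIT, count now 5. Cache: [kiwi(c=1) pear(c=3) berry(c=5)]
  10. access berry: HIT, count now 6. Cache: [kiwi(c=1) pear(c=3) berry(c=6)]
  11. access owl: MISS. Cache: [kiwi(c=1) owl(c=1) pear(c=3) berry(c=6)]
  12. access pear: HIT, count now 4. Cache: [kiwi(c=1) owl(c=1) pear(c=4) berry(c=6)]
  13. access pear: HIT, count now 5. Cache: [kiwi(c=1) owl(c=1) pear(c=5) berry(c=6)]
Total: 9 hits, 4 misses, 0 evictions

Hit rate = 9/13

Answer: 9/13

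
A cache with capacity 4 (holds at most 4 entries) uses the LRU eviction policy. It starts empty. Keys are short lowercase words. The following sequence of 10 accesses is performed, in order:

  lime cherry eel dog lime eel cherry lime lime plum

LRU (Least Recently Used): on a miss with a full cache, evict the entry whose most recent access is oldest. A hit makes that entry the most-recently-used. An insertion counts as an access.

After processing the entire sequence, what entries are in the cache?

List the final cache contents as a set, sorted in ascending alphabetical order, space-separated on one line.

Answer: cherry eel lime plum

Derivation:
LRU simulation (capacity=4):
  1. access lime: MISS. Cache (LRU->MRU): [lime]
  2. access cherry: MISS. Cache (LRU->MRU): [lime cherry]
  3. access eel: MISS. Cache (LRU->MRU): [lime cherry eel]
  4. access dog: MISS. Cache (LRU->MRU): [lime cherry eel dog]
  5. access lime: HIT. Cache (LRU->MRU): [cherry eel dog lime]
  6. access eel: HIT. Cache (LRU->MRU): [cherry dog lime eel]
  7. access cherry: HIT. Cache (LRU->MRU): [dog lime eel cherry]
  8. access lime: HIT. Cache (LRU->MRU): [dog eel cherry lime]
  9. access lime: HIT. Cache (LRU->MRU): [dog eel cherry lime]
  10. access plum: MISS, evict dog. Cache (LRU->MRU): [eel cherry lime plum]
Total: 5 hits, 5 misses, 1 evictions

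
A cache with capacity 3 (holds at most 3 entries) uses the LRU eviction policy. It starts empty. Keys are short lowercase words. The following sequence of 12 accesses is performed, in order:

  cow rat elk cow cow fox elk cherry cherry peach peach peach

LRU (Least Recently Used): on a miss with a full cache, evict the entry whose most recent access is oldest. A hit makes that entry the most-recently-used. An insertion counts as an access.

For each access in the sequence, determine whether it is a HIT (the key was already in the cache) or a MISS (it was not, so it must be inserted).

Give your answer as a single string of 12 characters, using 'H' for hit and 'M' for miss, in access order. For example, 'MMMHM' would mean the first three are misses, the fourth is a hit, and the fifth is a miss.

LRU simulation (capacity=3):
  1. access cow: MISS. Cache (LRU->MRU): [cow]
  2. access rat: MISS. Cache (LRU->MRU): [cow rat]
  3. access elk: MISS. Cache (LRU->MRU): [cow rat elk]
  4. access cow: HIT. Cache (LRU->MRU): [rat elk cow]
  5. access cow: HIT. Cache (LRU->MRU): [rat elk cow]
  6. access fox: MISS, evict rat. Cache (LRU->MRU): [elk cow fox]
  7. access elk: HIT. Cache (LRU->MRU): [cow fox elk]
  8. access cherry: MISS, evict cow. Cache (LRU->MRU): [fox elk cherry]
  9. access cherry: HIT. Cache (LRU->MRU): [fox elk cherry]
  10. access peach: MISS, evict fox. Cache (LRU->MRU): [elk cherry peach]
  11. access peach: HIT. Cache (LRU->MRU): [elk cherry peach]
  12. access peach: HIT. Cache (LRU->MRU): [elk cherry peach]
Total: 6 hits, 6 misses, 3 evictions

Answer: MMMHHMHMHMHH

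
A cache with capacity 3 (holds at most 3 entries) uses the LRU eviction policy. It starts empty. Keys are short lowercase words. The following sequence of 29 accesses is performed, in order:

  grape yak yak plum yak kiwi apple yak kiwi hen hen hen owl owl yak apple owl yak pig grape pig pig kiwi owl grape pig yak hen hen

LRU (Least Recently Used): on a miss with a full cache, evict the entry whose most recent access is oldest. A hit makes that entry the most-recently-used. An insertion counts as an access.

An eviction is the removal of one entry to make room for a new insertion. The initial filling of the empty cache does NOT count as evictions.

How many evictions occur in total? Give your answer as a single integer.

Answer: 14

Derivation:
LRU simulation (capacity=3):
  1. access grape: MISS. Cache (LRU->MRU): [grape]
  2. access yak: MISS. Cache (LRU->MRU): [grape yak]
  3. access yak: HIT. Cache (LRU->MRU): [grape yak]
  4. access plum: MISS. Cache (LRU->MRU): [grape yak plum]
  5. access yak: HIT. Cache (LRU->MRU): [grape plum yak]
  6. access kiwi: MISS, evict grape. Cache (LRU->MRU): [plum yak kiwi]
  7. access apple: MISS, evict plum. Cache (LRU->MRU): [yak kiwi apple]
  8. access yak: HIT. Cache (LRU->MRU): [kiwi apple yak]
  9. access kiwi: HIT. Cache (LRU->MRU): [apple yak kiwi]
  10. access hen: MISS, evict apple. Cache (LRU->MRU): [yak kiwi hen]
  11. access hen: HIT. Cache (LRU->MRU): [yak kiwi hen]
  12. access hen: HIT. Cache (LRU->MRU): [yak kiwi hen]
  13. access owl: MISS, evict yak. Cache (LRU->MRU): [kiwi hen owl]
  14. access owl: HIT. Cache (LRU->MRU): [kiwi hen owl]
  15. access yak: MISS, evict kiwi. Cache (LRU->MRU): [hen owl yak]
  16. access apple: MISS, evict hen. Cache (LRU->MRU): [owl yak apple]
  17. access owl: HIT. Cache (LRU->MRU): [yak apple owl]
  18. access yak: HIT. Cache (LRU->MRU): [apple owl yak]
  19. access pig: MISS, evict apple. Cache (LRU->MRU): [owl yak pig]
  20. access grape: MISS, evict owl. Cache (LRU->MRU): [yak pig grape]
  21. access pig: HIT. Cache (LRU->MRU): [yak grape pig]
  22. access pig: HIT. Cache (LRU->MRU): [yak grape pig]
  23. access kiwi: MISS, evict yak. Cache (LRU->MRU): [grape pig kiwi]
  24. access owl: MISS, evict grape. Cache (LRU->MRU): [pig kiwi owl]
  25. access grape: MISS, evict pig. Cache (LRU->MRU): [kiwi owl grape]
  26. access pig: MISS, evict kiwi. Cache (LRU->MRU): [owl grape pig]
  27. access yak: MISS, evict owl. Cache (LRU->MRU): [grape pig yak]
  28. access hen: MISS, evict grape. Cache (LRU->MRU): [pig yak hen]
  29. access hen: HIT. Cache (LRU->MRU): [pig yak hen]
Total: 12 hits, 17 misses, 14 evictions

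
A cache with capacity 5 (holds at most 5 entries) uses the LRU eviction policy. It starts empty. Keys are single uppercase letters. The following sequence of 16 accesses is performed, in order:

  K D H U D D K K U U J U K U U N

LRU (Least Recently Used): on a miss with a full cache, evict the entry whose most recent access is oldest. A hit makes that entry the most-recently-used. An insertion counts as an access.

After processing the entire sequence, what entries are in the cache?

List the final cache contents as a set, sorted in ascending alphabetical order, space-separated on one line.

Answer: D J K N U

Derivation:
LRU simulation (capacity=5):
  1. access K: MISS. Cache (LRU->MRU): [K]
  2. access D: MISS. Cache (LRU->MRU): [K D]
  3. access H: MISS. Cache (LRU->MRU): [K D H]
  4. access U: MISS. Cache (LRU->MRU): [K D H U]
  5. access D: HIT. Cache (LRU->MRU): [K H U D]
  6. access D: HIT. Cache (LRU->MRU): [K H U D]
  7. access K: HIT. Cache (LRU->MRU): [H U D K]
  8. access K: HIT. Cache (LRU->MRU): [H U D K]
  9. access U: HIT. Cache (LRU->MRU): [H D K U]
  10. access U: HIT. Cache (LRU->MRU): [H D K U]
  11. access J: MISS. Cache (LRU->MRU): [H D K U J]
  12. access U: HIT. Cache (LRU->MRU): [H D K J U]
  13. access K: HIT. Cache (LRU->MRU): [H D J U K]
  14. access U: HIT. Cache (LRU->MRU): [H D J K U]
  15. access U: HIT. Cache (LRU->MRU): [H D J K U]
  16. access N: MISS, evict H. Cache (LRU->MRU): [D J K U N]
Total: 10 hits, 6 misses, 1 evictions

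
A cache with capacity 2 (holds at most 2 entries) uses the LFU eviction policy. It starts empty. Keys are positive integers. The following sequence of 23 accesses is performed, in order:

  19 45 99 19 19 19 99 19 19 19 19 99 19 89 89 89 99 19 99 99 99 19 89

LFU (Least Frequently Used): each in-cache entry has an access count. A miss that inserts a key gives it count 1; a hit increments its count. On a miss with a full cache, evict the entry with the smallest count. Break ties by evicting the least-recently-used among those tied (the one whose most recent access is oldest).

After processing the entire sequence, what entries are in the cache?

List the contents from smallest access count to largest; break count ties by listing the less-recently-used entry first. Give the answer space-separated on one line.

LFU simulation (capacity=2):
  1. access 19: MISS. Cache: [19(c=1)]
  2. access 45: MISS. Cache: [19(c=1) 45(c=1)]
  3. access 99: MISS, evict 19(c=1). Cache: [45(c=1) 99(c=1)]
  4. access 19: MISS, evict 45(c=1). Cache: [99(c=1) 19(c=1)]
  5. access 19: HIT, count now 2. Cache: [99(c=1) 19(c=2)]
  6. access 19: HIT, count now 3. Cache: [99(c=1) 19(c=3)]
  7. access 99: HIT, count now 2. Cache: [99(c=2) 19(c=3)]
  8. access 19: HIT, count now 4. Cache: [99(c=2) 19(c=4)]
  9. access 19: HIT, count now 5. Cache: [99(c=2) 19(c=5)]
  10. access 19: HIT, count now 6. Cache: [99(c=2) 19(c=6)]
  11. access 19: HIT, count now 7. Cache: [99(c=2) 19(c=7)]
  12. access 99: HIT, count now 3. Cache: [99(c=3) 19(c=7)]
  13. access 19: HIT, count now 8. Cache: [99(c=3) 19(c=8)]
  14. access 89: MISS, evict 99(c=3). Cache: [89(c=1) 19(c=8)]
  15. access 89: HIT, count now 2. Cache: [89(c=2) 19(c=8)]
  16. access 89: HIT, count now 3. Cache: [89(c=3) 19(c=8)]
  17. access 99: MISS, evict 89(c=3). Cache: [99(c=1) 19(c=8)]
  18. access 19: HIT, count now 9. Cache: [99(c=1) 19(c=9)]
  19. access 99: HIT, count now 2. Cache: [99(c=2) 19(c=9)]
  20. access 99: HIT, count now 3. Cache: [99(c=3) 19(c=9)]
  21. access 99: HIT, count now 4. Cache: [99(c=4) 19(c=9)]
  22. access 19: HIT, count now 10. Cache: [99(c=4) 19(c=10)]
  23. access 89: MISS, evict 99(c=4). Cache: [89(c=1) 19(c=10)]
Total: 16 hits, 7 misses, 5 evictions

Answer: 89 19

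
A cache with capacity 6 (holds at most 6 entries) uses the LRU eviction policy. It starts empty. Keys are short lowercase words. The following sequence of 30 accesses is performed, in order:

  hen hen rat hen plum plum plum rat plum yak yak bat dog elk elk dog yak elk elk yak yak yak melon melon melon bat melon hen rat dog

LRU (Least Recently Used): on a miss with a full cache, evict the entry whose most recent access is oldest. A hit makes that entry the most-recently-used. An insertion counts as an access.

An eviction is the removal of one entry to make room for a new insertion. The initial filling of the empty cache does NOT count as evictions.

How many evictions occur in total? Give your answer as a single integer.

Answer: 5

Derivation:
LRU simulation (capacity=6):
  1. access hen: MISS. Cache (LRU->MRU): [hen]
  2. access hen: HIT. Cache (LRU->MRU): [hen]
  3. access rat: MISS. Cache (LRU->MRU): [hen rat]
  4. access hen: HIT. Cache (LRU->MRU): [rat hen]
  5. access plum: MISS. Cache (LRU->MRU): [rat hen plum]
  6. access plum: HIT. Cache (LRU->MRU): [rat hen plum]
  7. access plum: HIT. Cache (LRU->MRU): [rat hen plum]
  8. access rat: HIT. Cache (LRU->MRU): [hen plum rat]
  9. access plum: HIT. Cache (LRU->MRU): [hen rat plum]
  10. access yak: MISS. Cache (LRU->MRU): [hen rat plum yak]
  11. access yak: HIT. Cache (LRU->MRU): [hen rat plum yak]
  12. access bat: MISS. Cache (LRU->MRU): [hen rat plum yak bat]
  13. access dog: MISS. Cache (LRU->MRU): [hen rat plum yak bat dog]
  14. access elk: MISS, evict hen. Cache (LRU->MRU): [rat plum yak bat dog elk]
  15. access elk: HIT. Cache (LRU->MRU): [rat plum yak bat dog elk]
  16. access dog: HIT. Cache (LRU->MRU): [rat plum yak bat elk dog]
  17. access yak: HIT. Cache (LRU->MRU): [rat plum bat elk dog yak]
  18. access elk: HIT. Cache (LRU->MRU): [rat plum bat dog yak elk]
  19. access elk: HIT. Cache (LRU->MRU): [rat plum bat dog yak elk]
  20. access yak: HIT. Cache (LRU->MRU): [rat plum bat dog elk yak]
  21. access yak: HIT. Cache (LRU->MRU): [rat plum bat dog elk yak]
  22. access yak: HIT. Cache (LRU->MRU): [rat plum bat dog elk yak]
  23. access melon: MISS, evict rat. Cache (LRU->MRU): [plum bat dog elk yak melon]
  24. access melon: HIT. Cache (LRU->MRU): [plum bat dog elk yak melon]
  25. access melon: HIT. Cache (LRU->MRU): [plum bat dog elk yak melon]
  26. access bat: HIT. Cache (LRU->MRU): [plum dog elk yak melon bat]
  27. access melon: HIT. Cache (LRU->MRU): [plum dog elk yak bat melon]
  28. access hen: MISS, evict plum. Cache (LRU->MRU): [dog elk yak bat melon hen]
  29. access rat: MISS, evict dog. Cache (LRU->MRU): [elk yak bat melon hen rat]
  30. access dog: MISS, evict elk. Cache (LRU->MRU): [yak bat melon hen rat dog]
Total: 19 hits, 11 misses, 5 evictions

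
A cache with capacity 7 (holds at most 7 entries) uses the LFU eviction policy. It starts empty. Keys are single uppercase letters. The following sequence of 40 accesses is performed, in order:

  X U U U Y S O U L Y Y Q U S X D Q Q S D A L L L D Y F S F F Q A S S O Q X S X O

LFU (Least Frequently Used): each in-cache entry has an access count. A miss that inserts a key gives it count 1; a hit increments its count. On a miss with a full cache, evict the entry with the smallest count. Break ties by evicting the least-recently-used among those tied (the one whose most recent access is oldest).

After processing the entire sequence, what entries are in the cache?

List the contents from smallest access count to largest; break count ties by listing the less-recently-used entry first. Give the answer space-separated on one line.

Answer: O D F Y U Q S

Derivation:
LFU simulation (capacity=7):
  1. access X: MISS. Cache: [X(c=1)]
  2. access U: MISS. Cache: [X(c=1) U(c=1)]
  3. access U: HIT, count now 2. Cache: [X(c=1) U(c=2)]
  4. access U: HIT, count now 3. Cache: [X(c=1) U(c=3)]
  5. access Y: MISS. Cache: [X(c=1) Y(c=1) U(c=3)]
  6. access S: MISS. Cache: [X(c=1) Y(c=1) S(c=1) U(c=3)]
  7. access O: MISS. Cache: [X(c=1) Y(c=1) S(c=1) O(c=1) U(c=3)]
  8. access U: HIT, count now 4. Cache: [X(c=1) Y(c=1) S(c=1) O(c=1) U(c=4)]
  9. access L: MISS. Cache: [X(c=1) Y(c=1) S(c=1) O(c=1) L(c=1) U(c=4)]
  10. access Y: HIT, count now 2. Cache: [X(c=1) S(c=1) O(c=1) L(c=1) Y(c=2) U(c=4)]
  11. access Y: HIT, count now 3. Cache: [X(c=1) S(c=1) O(c=1) L(c=1) Y(c=3) U(c=4)]
  12. access Q: MISS. Cache: [X(c=1) S(c=1) O(c=1) L(c=1) Q(c=1) Y(c=3) U(c=4)]
  13. access U: HIT, count now 5. Cache: [X(c=1) S(c=1) O(c=1) L(c=1) Q(c=1) Y(c=3) U(c=5)]
  14. access S: HIT, count now 2. Cache: [X(c=1) O(c=1) L(c=1) Q(c=1) S(c=2) Y(c=3) U(c=5)]
  15. access X: HIT, count now 2. Cache: [O(c=1) L(c=1) Q(c=1) S(c=2) X(c=2) Y(c=3) U(c=5)]
  16. access D: MISS, evict O(c=1). Cache: [L(c=1) Q(c=1) D(c=1) S(c=2) X(c=2) Y(c=3) U(c=5)]
  17. access Q: HIT, count now 2. Cache: [L(c=1) D(c=1) S(c=2) X(c=2) Q(c=2) Y(c=3) U(c=5)]
  18. access Q: HIT, count now 3. Cache: [L(c=1) D(c=1) S(c=2) X(c=2) Y(c=3) Q(c=3) U(c=5)]
  19. access S: HIT, count now 3. Cache: [L(c=1) D(c=1) X(c=2) Y(c=3) Q(c=3) S(c=3) U(c=5)]
  20. access D: HIT, count now 2. Cache: [L(c=1) X(c=2) D(c=2) Y(c=3) Q(c=3) S(c=3) U(c=5)]
  21. access A: MISS, evict L(c=1). Cache: [A(c=1) X(c=2) D(c=2) Y(c=3) Q(c=3) S(c=3) U(c=5)]
  22. access L: MISS, evict A(c=1). Cache: [L(c=1) X(c=2) D(c=2) Y(c=3) Q(c=3) S(c=3) U(c=5)]
  23. access L: HIT, count now 2. Cache: [X(c=2) D(c=2) L(c=2) Y(c=3) Q(c=3) S(c=3) U(c=5)]
  24. access L: HIT, count now 3. Cache: [X(c=2) D(c=2) Y(c=3) Q(c=3) S(c=3) L(c=3) U(c=5)]
  25. access D: HIT, count now 3. Cache: [X(c=2) Y(c=3) Q(c=3) S(c=3) L(c=3) D(c=3) U(c=5)]
  26. access Y: HIT, count now 4. Cache: [X(c=2) Q(c=3) S(c=3) L(c=3) D(c=3) Y(c=4) U(c=5)]
  27. access F: MISS, evict X(c=2). Cache: [F(c=1) Q(c=3) S(c=3) L(c=3) D(c=3) Y(c=4) U(c=5)]
  28. access S: HIT, count now 4. Cache: [F(c=1) Q(c=3) L(c=3) D(c=3) Y(c=4) S(c=4) U(c=5)]
  29. access F: HIT, count now 2. Cache: [F(c=2) Q(c=3) L(c=3) D(c=3) Y(c=4) S(c=4) U(c=5)]
  30. access F: HIT, count now 3. Cache: [Q(c=3) L(c=3) D(c=3) F(c=3) Y(c=4) S(c=4) U(c=5)]
  31. access Q: HIT, count now 4. Cache: [L(c=3) D(c=3) F(c=3) Y(c=4) S(c=4) Q(c=4) U(c=5)]
  32. access A: MISS, evict L(c=3). Cache: [A(c=1) D(c=3) F(c=3) Y(c=4) S(c=4) Q(c=4) U(c=5)]
  33. access S: HIT, count now 5. Cache: [A(c=1) D(c=3) F(c=3) Y(c=4) Q(c=4) U(c=5) S(c=5)]
  34. access S: HIT, count now 6. Cache: [A(c=1) D(c=3) F(c=3) Y(c=4) Q(c=4) U(c=5) S(c=6)]
  35. access O: MISS, evict A(c=1). Cache: [O(c=1) D(c=3) F(c=3) Y(c=4) Q(c=4) U(c=5) S(c=6)]
  36. access Q: HIT, count now 5. Cache: [O(c=1) D(c=3) F(c=3) Y(c=4) U(c=5) Q(c=5) S(c=6)]
  37. access X: MISS, evict O(c=1). Cache: [X(c=1) D(c=3) F(c=3) Y(c=4) U(c=5) Q(c=5) S(c=6)]
  38. access S: HIT, count now 7. Cache: [X(c=1) D(c=3) F(c=3) Y(c=4) U(c=5) Q(c=5) S(c=7)]
  39. access X: HIT, count now 2. Cache: [X(c=2) D(c=3) F(c=3) Y(c=4) U(c=5) Q(c=5) S(c=7)]
  40. access O: MISS, evict X(c=2). Cache: [O(c=1) D(c=3) F(c=3) Y(c=4) U(c=5) Q(c=5) S(c=7)]
Total: 25 hits, 15 misses, 8 evictions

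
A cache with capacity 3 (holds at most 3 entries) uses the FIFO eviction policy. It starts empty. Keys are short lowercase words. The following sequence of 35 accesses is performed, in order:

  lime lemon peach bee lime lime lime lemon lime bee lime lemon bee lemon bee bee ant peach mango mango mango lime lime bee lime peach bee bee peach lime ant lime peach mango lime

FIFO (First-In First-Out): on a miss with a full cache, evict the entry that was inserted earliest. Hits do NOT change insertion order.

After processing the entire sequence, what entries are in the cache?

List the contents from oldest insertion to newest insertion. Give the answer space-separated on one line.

Answer: ant lime mango

Derivation:
FIFO simulation (capacity=3):
  1. access lime: MISS. Cache (old->new): [lime]
  2. access lemon: MISS. Cache (old->new): [lime lemon]
  3. access peach: MISS. Cache (old->new): [lime lemon peach]
  4. access bee: MISS, evict lime. Cache (old->new): [lemon peach bee]
  5. access lime: MISS, evict lemon. Cache (old->new): [peach bee lime]
  6. access lime: HIT. Cache (old->new): [peach bee lime]
  7. access lime: HIT. Cache (old->new): [peach bee lime]
  8. access lemon: MISS, evict peach. Cache (old->new): [bee lime lemon]
  9. access lime: HIT. Cache (old->new): [bee lime lemon]
  10. access bee: HIT. Cache (old->new): [bee lime lemon]
  11. access lime: HIT. Cache (old->new): [bee lime lemon]
  12. access lemon: HIT. Cache (old->new): [bee lime lemon]
  13. access bee: HIT. Cache (old->new): [bee lime lemon]
  14. access lemon: HIT. Cache (old->new): [bee lime lemon]
  15. access bee: HIT. Cache (old->new): [bee lime lemon]
  16. access bee: HIT. Cache (old->new): [bee lime lemon]
  17. access ant: MISS, evict bee. Cache (old->new): [lime lemon ant]
  18. access peach: MISS, evict lime. Cache (old->new): [lemon ant peach]
  19. access mango: MISS, evict lemon. Cache (old->new): [ant peach mango]
  20. access mango: HIT. Cache (old->new): [ant peach mango]
  21. access mango: HIT. Cache (old->new): [ant peach mango]
  22. access lime: MISS, evict ant. Cache (old->new): [peach mango lime]
  23. access lime: HIT. Cache (old->new): [peach mango lime]
  24. access bee: MISS, evict peach. Cache (old->new): [mango lime bee]
  25. access lime: HIT. Cache (old->new): [mango lime bee]
  26. access peach: MISS, evict mango. Cache (old->new): [lime bee peach]
  27. access bee: HIT. Cache (old->new): [lime bee peach]
  28. access bee: HIT. Cache (old->new): [lime bee peach]
  29. access peach: HIT. Cache (old->new): [lime bee peach]
  30. access lime: HIT. Cache (old->new): [lime bee peach]
  31. access ant: MISS, evict lime. Cache (old->new): [bee peach ant]
  32. access lime: MISS, evict bee. Cache (old->new): [peach ant lime]
  33. access peach: HIT. Cache (old->new): [peach ant lime]
  34. access mango: MISS, evict peach. Cache (old->new): [ant lime mango]
  35. access lime: HIT. Cache (old->new): [ant lime mango]
Total: 20 hits, 15 misses, 12 evictions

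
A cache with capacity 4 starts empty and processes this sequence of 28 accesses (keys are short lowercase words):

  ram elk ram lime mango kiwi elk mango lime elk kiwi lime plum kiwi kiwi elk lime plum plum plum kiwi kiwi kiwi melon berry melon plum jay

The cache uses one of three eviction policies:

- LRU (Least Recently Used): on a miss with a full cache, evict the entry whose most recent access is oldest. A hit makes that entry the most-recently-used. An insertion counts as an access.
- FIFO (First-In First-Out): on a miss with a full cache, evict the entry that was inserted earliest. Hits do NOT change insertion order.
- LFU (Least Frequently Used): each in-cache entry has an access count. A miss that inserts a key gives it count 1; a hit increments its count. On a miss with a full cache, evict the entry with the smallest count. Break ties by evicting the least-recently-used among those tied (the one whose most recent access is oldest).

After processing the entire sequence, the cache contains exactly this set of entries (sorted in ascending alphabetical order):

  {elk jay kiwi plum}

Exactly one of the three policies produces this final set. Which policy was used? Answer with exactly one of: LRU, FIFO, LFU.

Simulating under each policy and comparing final sets:
  LRU: final set = {berry jay melon plum} -> differs
  FIFO: final set = {berry jay melon plum} -> differs
  LFU: final set = {elk jay kiwi plum} -> MATCHES target
Only LFU produces the target set.

Answer: LFU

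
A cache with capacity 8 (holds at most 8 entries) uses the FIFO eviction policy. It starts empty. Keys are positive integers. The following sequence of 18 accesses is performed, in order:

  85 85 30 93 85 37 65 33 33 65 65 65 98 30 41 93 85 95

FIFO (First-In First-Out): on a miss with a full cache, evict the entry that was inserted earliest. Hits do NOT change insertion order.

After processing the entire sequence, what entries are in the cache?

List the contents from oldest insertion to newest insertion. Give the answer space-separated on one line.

Answer: 30 93 37 65 33 98 41 95

Derivation:
FIFO simulation (capacity=8):
  1. access 85: MISS. Cache (old->new): [85]
  2. access 85: HIT. Cache (old->new): [85]
  3. access 30: MISS. Cache (old->new): [85 30]
  4. access 93: MISS. Cache (old->new): [85 30 93]
  5. access 85: HIT. Cache (old->new): [85 30 93]
  6. access 37: MISS. Cache (old->new): [85 30 93 37]
  7. access 65: MISS. Cache (old->new): [85 30 93 37 65]
  8. access 33: MISS. Cache (old->new): [85 30 93 37 65 33]
  9. access 33: HIT. Cache (old->new): [85 30 93 37 65 33]
  10. access 65: HIT. Cache (old->new): [85 30 93 37 65 33]
  11. access 65: HIT. Cache (old->new): [85 30 93 37 65 33]
  12. access 65: HIT. Cache (old->new): [85 30 93 37 65 33]
  13. access 98: MISS. Cache (old->new): [85 30 93 37 65 33 98]
  14. access 30: HIT. Cache (old->new): [85 30 93 37 65 33 98]
  15. access 41: MISS. Cache (old->new): [85 30 93 37 65 33 98 41]
  16. access 93: HIT. Cache (old->new): [85 30 93 37 65 33 98 41]
  17. access 85: HIT. Cache (old->new): [85 30 93 37 65 33 98 41]
  18. access 95: MISS, evict 85. Cache (old->new): [30 93 37 65 33 98 41 95]
Total: 9 hits, 9 misses, 1 evictions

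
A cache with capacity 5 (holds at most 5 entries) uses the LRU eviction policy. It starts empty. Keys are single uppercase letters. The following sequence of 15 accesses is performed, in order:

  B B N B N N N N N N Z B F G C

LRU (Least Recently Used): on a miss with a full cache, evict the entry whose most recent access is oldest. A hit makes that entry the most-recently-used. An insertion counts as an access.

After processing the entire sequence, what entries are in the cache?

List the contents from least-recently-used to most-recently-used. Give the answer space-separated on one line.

Answer: Z B F G C

Derivation:
LRU simulation (capacity=5):
  1. access B: MISS. Cache (LRU->MRU): [B]
  2. access B: HIT. Cache (LRU->MRU): [B]
  3. access N: MISS. Cache (LRU->MRU): [B N]
  4. access B: HIT. Cache (LRU->MRU): [N B]
  5. access N: HIT. Cache (LRU->MRU): [B N]
  6. access N: HIT. Cache (LRU->MRU): [B N]
  7. access N: HIT. Cache (LRU->MRU): [B N]
  8. access N: HIT. Cache (LRU->MRU): [B N]
  9. access N: HIT. Cache (LRU->MRU): [B N]
  10. access N: HIT. Cache (LRU->MRU): [B N]
  11. access Z: MISS. Cache (LRU->MRU): [B N Z]
  12. access B: HIT. Cache (LRU->MRU): [N Z B]
  13. access F: MISS. Cache (LRU->MRU): [N Z B F]
  14. access G: MISS. Cache (LRU->MRU): [N Z B F G]
  15. access C: MISS, evict N. Cache (LRU->MRU): [Z B F G C]
Total: 9 hits, 6 misses, 1 evictions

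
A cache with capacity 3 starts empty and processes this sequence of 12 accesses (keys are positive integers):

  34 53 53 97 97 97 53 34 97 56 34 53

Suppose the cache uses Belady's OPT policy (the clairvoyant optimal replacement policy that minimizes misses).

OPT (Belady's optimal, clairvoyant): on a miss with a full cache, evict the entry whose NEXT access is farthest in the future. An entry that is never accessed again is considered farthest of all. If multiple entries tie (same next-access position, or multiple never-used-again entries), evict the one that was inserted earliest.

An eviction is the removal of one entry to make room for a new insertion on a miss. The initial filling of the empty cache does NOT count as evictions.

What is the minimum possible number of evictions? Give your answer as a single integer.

Answer: 1

Derivation:
OPT (Belady) simulation (capacity=3):
  1. access 34: MISS. Cache: [34]
  2. access 53: MISS. Cache: [34 53]
  3. access 53: HIT. Next use of 53: step 7. Cache: [34 53]
  4. access 97: MISS. Cache: [34 53 97]
  5. access 97: HIT. Next use of 97: step 6. Cache: [34 53 97]
  6. access 97: HIT. Next use of 97: step 9. Cache: [34 53 97]
  7. access 53: HIT. Next use of 53: step 12. Cache: [34 53 97]
  8. access 34: HIT. Next use of 34: step 11. Cache: [34 53 97]
  9. access 97: HIT. Next use of 97: never. Cache: [34 53 97]
  10. access 56: MISS, evict 97 (next use: never). Cache: [34 53 56]
  11. access 34: HIT. Next use of 34: never. Cache: [34 53 56]
  12. access 53: HIT. Next use of 53: never. Cache: [34 53 56]
Total: 8 hits, 4 misses, 1 evictions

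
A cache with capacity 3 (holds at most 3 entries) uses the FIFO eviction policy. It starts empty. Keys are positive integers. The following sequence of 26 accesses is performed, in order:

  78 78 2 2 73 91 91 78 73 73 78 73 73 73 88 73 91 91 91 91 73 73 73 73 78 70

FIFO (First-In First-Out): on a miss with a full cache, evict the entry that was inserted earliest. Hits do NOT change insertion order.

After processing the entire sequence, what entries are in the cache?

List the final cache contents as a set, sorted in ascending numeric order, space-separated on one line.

Answer: 70 78 91

Derivation:
FIFO simulation (capacity=3):
  1. access 78: MISS. Cache (old->new): [78]
  2. access 78: HIT. Cache (old->new): [78]
  3. access 2: MISS. Cache (old->new): [78 2]
  4. access 2: HIT. Cache (old->new): [78 2]
  5. access 73: MISS. Cache (old->new): [78 2 73]
  6. access 91: MISS, evict 78. Cache (old->new): [2 73 91]
  7. access 91: HIT. Cache (old->new): [2 73 91]
  8. access 78: MISS, evict 2. Cache (old->new): [73 91 78]
  9. access 73: HIT. Cache (old->new): [73 91 78]
  10. access 73: HIT. Cache (old->new): [73 91 78]
  11. access 78: HIT. Cache (old->new): [73 91 78]
  12. access 73: HIT. Cache (old->new): [73 91 78]
  13. access 73: HIT. Cache (old->new): [73 91 78]
  14. access 73: HIT. Cache (old->new): [73 91 78]
  15. access 88: MISS, evict 73. Cache (old->new): [91 78 88]
  16. access 73: MISS, evict 91. Cache (old->new): [78 88 73]
  17. access 91: MISS, evict 78. Cache (old->new): [88 73 91]
  18. access 91: HIT. Cache (old->new): [88 73 91]
  19. access 91: HIT. Cache (old->new): [88 73 91]
  20. access 91: HIT. Cache (old->new): [88 73 91]
  21. access 73: HIT. Cache (old->new): [88 73 91]
  22. access 73: HIT. Cache (old->new): [88 73 91]
  23. access 73: HIT. Cache (old->new): [88 73 91]
  24. access 73: HIT. Cache (old->new): [88 73 91]
  25. access 78: MISS, evict 88. Cache (old->new): [73 91 78]
  26. access 70: MISS, evict 73. Cache (old->new): [91 78 70]
Total: 16 hits, 10 misses, 7 evictions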